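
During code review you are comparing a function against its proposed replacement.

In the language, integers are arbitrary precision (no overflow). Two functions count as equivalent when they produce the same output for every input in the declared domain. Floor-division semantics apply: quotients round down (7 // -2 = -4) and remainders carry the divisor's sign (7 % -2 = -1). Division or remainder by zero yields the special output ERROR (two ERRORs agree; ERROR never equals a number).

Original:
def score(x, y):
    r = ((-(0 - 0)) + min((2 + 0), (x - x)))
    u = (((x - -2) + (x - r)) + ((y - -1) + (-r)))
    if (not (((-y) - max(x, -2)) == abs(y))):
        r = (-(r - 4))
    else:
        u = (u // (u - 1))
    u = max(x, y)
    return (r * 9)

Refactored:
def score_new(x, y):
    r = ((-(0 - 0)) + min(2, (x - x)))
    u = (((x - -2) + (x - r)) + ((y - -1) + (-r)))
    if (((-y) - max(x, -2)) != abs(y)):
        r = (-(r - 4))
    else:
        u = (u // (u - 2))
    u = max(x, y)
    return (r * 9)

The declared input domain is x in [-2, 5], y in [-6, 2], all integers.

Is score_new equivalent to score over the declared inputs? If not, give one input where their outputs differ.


Consider the input x=0, y=-2.
score: r := 0 | u := 1 | (not (((-y) - max(x, -2)) == abs(y))): false | divide-by-zero, output ERROR
score_new: r := 0 | u := 1 | (((-y) - max(x, -2)) != abs(y)): false | u := -1 | u := 0 | result 0
ERROR against 0: the behavior changed.
verdict: not equivalent; witness: x=0, y=-2


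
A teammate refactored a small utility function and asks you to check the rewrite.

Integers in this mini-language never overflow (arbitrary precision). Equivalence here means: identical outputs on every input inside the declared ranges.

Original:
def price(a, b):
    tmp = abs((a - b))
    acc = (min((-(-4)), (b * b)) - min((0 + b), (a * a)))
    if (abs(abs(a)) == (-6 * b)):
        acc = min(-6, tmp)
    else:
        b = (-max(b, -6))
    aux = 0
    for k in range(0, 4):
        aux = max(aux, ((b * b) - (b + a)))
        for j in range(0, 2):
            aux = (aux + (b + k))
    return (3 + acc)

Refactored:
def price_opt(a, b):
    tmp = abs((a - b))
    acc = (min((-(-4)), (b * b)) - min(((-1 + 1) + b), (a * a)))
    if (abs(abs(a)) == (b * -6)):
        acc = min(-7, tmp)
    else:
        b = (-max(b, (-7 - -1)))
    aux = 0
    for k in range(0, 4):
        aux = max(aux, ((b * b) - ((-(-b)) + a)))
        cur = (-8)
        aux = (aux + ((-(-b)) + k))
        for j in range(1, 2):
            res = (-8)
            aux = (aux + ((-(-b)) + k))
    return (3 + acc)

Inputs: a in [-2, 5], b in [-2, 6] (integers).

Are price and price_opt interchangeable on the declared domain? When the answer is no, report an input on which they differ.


Evaluate both at a=0, b=0.
price: tmp=0, then acc=0, then (abs(abs(a)) == (-6 * b)) is true, then acc=-6, then aux=0, then (k=0), then aux=0, then (j=0), then aux=0, then (j=1), then aux=0, then (k=1), then aux=0, then (j=0), then aux=1, then (j=1), then aux=2, then (k=2), then aux=2, then (j=0), then aux=4, then (j=1), then aux=6, then (k=3), then aux=6, then (j=0), then aux=9, then (j=1), then aux=12, then returns -3
price_opt: tmp=0, then acc=0, then (abs(abs(a)) == (b * -6)) is true, then acc=-7, then aux=0, then (k=0), then aux=0, then cur=-8, then aux=0, then (j=1), then res=-8, then aux=0, then (k=1), then aux=0, then cur=-8, then aux=1, then (j=1), then res=-8, then aux=2, then (k=2), then aux=2, then cur=-8, then aux=4, then (j=1), then res=-8, then aux=6, then (k=3), then aux=6, then cur=-8, then aux=9, then (j=1), then res=-8, then aux=12, then returns -4
-3 vs -4 — the two versions disagree here.
verdict: not equivalent; witness: a=0, b=0


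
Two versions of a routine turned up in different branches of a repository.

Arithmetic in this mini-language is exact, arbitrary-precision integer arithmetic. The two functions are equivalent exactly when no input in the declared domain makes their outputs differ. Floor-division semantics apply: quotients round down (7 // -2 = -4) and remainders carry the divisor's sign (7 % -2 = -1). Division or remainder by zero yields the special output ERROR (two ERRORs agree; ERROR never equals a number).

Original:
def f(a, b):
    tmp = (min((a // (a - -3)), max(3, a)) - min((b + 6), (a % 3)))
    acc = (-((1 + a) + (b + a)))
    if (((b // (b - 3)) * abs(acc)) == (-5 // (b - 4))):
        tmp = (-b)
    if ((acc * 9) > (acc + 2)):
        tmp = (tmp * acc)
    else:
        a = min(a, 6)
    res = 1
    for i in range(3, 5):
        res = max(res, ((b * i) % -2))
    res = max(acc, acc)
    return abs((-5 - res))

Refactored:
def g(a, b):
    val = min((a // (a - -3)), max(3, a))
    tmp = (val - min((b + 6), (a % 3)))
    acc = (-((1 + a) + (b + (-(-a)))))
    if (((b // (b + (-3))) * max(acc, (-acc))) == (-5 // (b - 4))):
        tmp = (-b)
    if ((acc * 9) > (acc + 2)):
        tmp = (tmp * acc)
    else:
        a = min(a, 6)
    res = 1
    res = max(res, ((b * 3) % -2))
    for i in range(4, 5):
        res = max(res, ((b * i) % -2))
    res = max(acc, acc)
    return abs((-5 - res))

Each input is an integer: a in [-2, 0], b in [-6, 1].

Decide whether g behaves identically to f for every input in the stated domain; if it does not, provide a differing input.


Side by side, the visible changes include: constant usage differs; arithmetic usage differs; local variable names differ; statement counts differ; loop structure differs; min/max/abs usage differs.
One worked example (a=0, b=-1) — f: tmp becomes 0; next acc becomes 0; next (((b // (b - 3)) * abs(acc)) == (-5 // (b - 4))) evaluates to false; next ((acc * 9) > (acc + 2)) evaluates to false; next a becomes 0; next res becomes 1; next at i=3:; next res becomes 1; next at i=4:; next res becomes 1; next res becomes 0; next final value 5; g: val becomes 0; next tmp becomes 0; next acc becomes 0; next (((b // (b + (-3))) * max(acc, (-acc))) == (-5 // (b - 4))) evaluates to false; next ((acc * 9) > (acc + 2)) evaluates to false; next a becomes 0; next res becomes 1; next res becomes 1; next at i=4:; next res becomes 1; next res becomes 0; next final value 5; agreement on 5.
An exhaustive pass over the 24 declared inputs shows identical outputs.
verdict: equivalent


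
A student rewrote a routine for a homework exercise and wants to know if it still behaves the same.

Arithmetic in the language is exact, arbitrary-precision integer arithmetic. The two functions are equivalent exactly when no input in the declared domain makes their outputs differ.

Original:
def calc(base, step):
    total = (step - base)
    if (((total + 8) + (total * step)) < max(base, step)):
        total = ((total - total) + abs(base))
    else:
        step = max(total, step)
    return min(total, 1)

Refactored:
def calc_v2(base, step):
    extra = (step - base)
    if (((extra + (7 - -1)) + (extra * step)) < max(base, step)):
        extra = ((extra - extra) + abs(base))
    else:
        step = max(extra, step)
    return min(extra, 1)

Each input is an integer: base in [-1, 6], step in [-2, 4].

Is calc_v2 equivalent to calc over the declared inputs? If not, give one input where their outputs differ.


Reading the diff, among the changes: arithmetic usage differs, plus local variable names differ, plus constant usage differs.
One worked example (base=2, step=3) — calc: total=1, then (((total + 8) + (total * step)) < max(base, step)) is false, then step=3, then returns 1; calc_v2: extra=1, then (((extra + (7 - -1)) + (extra * step)) < max(base, step)) is false, then step=3, then returns 1; agreement on 1.
Sweeping the whole domain (56 inputs) finds no disagreement.
verdict: equivalent


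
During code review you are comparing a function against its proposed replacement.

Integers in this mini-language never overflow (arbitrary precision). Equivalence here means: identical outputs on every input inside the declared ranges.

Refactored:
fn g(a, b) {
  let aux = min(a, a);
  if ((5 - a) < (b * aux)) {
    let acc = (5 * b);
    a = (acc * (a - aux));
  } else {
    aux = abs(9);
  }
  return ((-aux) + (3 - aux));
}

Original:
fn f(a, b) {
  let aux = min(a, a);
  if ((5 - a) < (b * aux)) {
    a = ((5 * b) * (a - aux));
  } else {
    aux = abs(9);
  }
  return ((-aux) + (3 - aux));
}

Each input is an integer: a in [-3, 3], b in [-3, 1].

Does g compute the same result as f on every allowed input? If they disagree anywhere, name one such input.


Behavior is preserved: although local variable names differ; and statement counts differ, the outputs never diverge.
One worked example (a=1, b=1) — f: aux=1, then ((5 - a) < (b * aux)) is false, then aux=9, then returns -15; g: aux=1, then ((5 - a) < (b * aux)) is false, then aux=9, then returns -15; agreement on -15.
Across all 35 domain points the two functions coincide.
verdict: equivalent


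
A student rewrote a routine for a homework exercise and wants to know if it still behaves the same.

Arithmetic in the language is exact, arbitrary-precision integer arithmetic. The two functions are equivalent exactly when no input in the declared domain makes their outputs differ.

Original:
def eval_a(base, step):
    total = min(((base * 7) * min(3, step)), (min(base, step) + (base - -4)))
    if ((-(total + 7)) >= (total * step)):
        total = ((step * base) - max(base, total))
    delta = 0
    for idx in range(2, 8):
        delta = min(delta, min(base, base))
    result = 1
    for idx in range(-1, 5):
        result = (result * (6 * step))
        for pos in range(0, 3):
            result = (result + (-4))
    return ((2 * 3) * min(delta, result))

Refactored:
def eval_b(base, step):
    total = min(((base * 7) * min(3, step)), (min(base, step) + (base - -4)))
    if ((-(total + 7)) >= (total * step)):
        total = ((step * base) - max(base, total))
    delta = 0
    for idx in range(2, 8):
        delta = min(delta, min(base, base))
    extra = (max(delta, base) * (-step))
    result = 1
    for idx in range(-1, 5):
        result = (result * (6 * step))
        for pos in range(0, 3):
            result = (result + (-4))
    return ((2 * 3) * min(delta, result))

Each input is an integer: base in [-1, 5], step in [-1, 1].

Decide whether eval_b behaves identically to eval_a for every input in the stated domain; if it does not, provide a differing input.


The two versions differ — the changes include arithmetic usage differs, and local variable names differ, and min/max/abs usage differs, and statement counts differ.
Spot check at base=5, step=1 — eval_a: total = 10; ((-(total + 7)) >= (total * step)) -> false; delta = 0; [idx=2]; delta = 0; [idx=3]; delta = 0; [idx=4]; delta = 0; [idx=5]; delta = 0; [idx=6]; delta = 0; [idx=7]; delta = 0; result = 1; [idx=-1]; result = 6; [pos=0]; result = 2; [pos=1]; result = -2; [pos=2]; result = -6; [idx=0]; result = -36; [pos=0]; result = -40; [pos=1]; result = -44; [pos=2]; result = -48; [idx=1]; result = -288; [pos=0]; result = -292; [pos=1]; result = -296; [pos=2]; result = -300; [idx=2]; result = -1800; [pos=0]; result = -1804; [pos=1]; result = -1808; [pos=2]; result = -1812; [idx=3]; result = -10872; [pos=0]; result = -10876; [pos=1]; result = -10880; [pos=2]; result = -10884; [idx=4]; result = -65304; [pos=0]; result = -65308; [pos=1]; result = -65312; [pos=2]; result = -65316; return -391896. eval_b: total = 10; ((-(total + 7)) >= (total * step)) -> false; delta = 0; [idx=2]; delta = 0; [idx=3]; delta = 0; [idx=4]; delta = 0; [idx=5]; delta = 0; [idx=6]; delta = 0; [idx=7]; delta = 0; extra = -5; result = 1; [idx=-1]; result = 6; [pos=0]; result = 2; [pos=1]; result = -2; [pos=2]; result = -6; [idx=0]; result = -36; [pos=0]; result = -40; [pos=1]; result = -44; [pos=2]; result = -48; [idx=1]; result = -288; [pos=0]; result = -292; [pos=1]; result = -296; [pos=2]; result = -300; [idx=2]; result = -1800; [pos=0]; result = -1804; [pos=1]; result = -1808; [pos=2]; result = -1812; [idx=3]; result = -10872; [pos=0]; result = -10876; [pos=1]; result = -10880; [pos=2]; result = -10884; [idx=4]; result = -65304; [pos=0]; result = -65308; [pos=1]; result = -65312; [pos=2]; result = -65316; return -391896. Both give -391896.
Sweeping the whole domain (21 inputs) finds no disagreement.
verdict: equivalent


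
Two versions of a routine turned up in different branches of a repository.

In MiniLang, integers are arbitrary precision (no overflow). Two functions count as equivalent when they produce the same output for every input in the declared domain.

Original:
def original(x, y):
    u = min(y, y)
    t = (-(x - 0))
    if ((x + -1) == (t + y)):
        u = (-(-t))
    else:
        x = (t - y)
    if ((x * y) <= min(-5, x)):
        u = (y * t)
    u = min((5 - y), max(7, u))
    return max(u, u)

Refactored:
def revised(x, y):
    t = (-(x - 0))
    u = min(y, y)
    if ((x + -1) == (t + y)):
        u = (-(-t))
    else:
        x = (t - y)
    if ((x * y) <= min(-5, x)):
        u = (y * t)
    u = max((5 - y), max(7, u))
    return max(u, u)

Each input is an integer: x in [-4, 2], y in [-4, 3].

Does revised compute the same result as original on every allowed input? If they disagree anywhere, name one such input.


At x=-4, y=-4: original gives 7, revised gives 9.
verdict: not equivalent; witness: x=-4, y=-4


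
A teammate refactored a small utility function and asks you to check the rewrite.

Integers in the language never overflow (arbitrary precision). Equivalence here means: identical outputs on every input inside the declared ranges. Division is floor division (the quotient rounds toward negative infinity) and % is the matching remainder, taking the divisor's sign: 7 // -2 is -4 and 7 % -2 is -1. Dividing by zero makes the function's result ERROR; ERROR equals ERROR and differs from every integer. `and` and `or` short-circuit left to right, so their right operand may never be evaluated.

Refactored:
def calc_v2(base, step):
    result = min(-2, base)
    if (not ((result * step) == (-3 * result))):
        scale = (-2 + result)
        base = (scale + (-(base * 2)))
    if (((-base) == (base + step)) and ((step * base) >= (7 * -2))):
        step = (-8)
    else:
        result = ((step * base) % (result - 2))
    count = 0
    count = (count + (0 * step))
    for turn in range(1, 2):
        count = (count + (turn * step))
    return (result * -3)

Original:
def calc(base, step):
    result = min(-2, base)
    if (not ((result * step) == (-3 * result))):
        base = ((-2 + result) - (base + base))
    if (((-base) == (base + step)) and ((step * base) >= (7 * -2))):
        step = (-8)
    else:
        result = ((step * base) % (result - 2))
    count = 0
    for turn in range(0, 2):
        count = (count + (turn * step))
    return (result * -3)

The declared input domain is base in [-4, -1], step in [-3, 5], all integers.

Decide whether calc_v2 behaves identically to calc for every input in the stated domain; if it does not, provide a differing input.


This is a faithful refactor — constant usage differs, loop structure differs, statement counts differ, local variable names differ, arithmetic usage differs, but the computed results match everywhere.
Spot check at base=-3, step=-3 — calc: result = -3; (not ((result * step) == (-3 * result))) -> false; (((-base) == (base + step)) and ((step * base) >= (7 * -2))) -> false; result = -1; count = 0; [turn=0]; count = 0; [turn=1]; count = -3; return 3. calc_v2: result = -3; (not ((result * step) == (-3 * result))) -> false; (((-base) == (base + step)) and ((step * base) >= (7 * -2))) -> false; result = -1; count = 0; count = 0; [turn=1]; count = -3; return 3. Both give 3.
Checked all 36 inputs in the declared domain: the outputs agree on every one.
verdict: equivalent


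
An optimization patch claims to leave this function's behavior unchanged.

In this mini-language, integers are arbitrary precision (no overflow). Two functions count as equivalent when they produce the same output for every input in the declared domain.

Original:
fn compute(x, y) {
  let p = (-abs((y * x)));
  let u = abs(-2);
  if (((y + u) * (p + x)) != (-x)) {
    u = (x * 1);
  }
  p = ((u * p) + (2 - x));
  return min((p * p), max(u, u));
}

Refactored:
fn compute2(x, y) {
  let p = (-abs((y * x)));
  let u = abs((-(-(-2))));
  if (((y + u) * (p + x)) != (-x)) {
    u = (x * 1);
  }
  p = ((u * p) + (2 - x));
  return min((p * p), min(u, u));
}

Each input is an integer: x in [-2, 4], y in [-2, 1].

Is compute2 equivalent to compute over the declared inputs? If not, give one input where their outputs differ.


The edit looks behavioral (`max(u, u)` became `min(u, u)`), but over these ranges it never changes the outcome.
Tracing x=0, y=-2: compute: p becomes 0; next u becomes 2; next (((y + u) * (p + x)) != (-x)) evaluates to false; next p becomes 2; next final value 2 | compute2: p becomes 0; next u becomes 2; next (((y + u) * (p + x)) != (-x)) evaluates to false; next p becomes 2; next final value 2 — matching result 2.
Across all 28 domain points the two functions coincide.
verdict: equivalent


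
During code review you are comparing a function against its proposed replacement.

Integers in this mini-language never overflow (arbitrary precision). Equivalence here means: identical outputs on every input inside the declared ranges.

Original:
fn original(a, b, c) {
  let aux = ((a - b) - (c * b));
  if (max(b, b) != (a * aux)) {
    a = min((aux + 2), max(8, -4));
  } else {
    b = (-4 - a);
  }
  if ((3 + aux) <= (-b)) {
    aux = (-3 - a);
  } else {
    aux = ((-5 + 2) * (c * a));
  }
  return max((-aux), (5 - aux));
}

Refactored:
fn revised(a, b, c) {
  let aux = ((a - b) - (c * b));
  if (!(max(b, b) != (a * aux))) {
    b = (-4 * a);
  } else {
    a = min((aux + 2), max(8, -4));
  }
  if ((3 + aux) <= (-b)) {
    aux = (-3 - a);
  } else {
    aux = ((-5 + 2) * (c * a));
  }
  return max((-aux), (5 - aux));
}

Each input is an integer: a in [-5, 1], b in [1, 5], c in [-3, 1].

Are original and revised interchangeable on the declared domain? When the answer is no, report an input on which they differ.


Run the pair on a=-2, b=4, c=-1.
original: aux := -2 | (max(b, b) != (a * aux)): false | b := -2 | ((3 + aux) <= (-b)): true | aux := -1 | result 6
revised: aux := -2 | (!(max(b, b) != (a * aux))): true | b := 8 | ((3 + aux) <= (-b)): false | aux := -6 | result 11
6 against 11: the behavior changed.
verdict: not equivalent; witness: a=-2, b=4, c=-1


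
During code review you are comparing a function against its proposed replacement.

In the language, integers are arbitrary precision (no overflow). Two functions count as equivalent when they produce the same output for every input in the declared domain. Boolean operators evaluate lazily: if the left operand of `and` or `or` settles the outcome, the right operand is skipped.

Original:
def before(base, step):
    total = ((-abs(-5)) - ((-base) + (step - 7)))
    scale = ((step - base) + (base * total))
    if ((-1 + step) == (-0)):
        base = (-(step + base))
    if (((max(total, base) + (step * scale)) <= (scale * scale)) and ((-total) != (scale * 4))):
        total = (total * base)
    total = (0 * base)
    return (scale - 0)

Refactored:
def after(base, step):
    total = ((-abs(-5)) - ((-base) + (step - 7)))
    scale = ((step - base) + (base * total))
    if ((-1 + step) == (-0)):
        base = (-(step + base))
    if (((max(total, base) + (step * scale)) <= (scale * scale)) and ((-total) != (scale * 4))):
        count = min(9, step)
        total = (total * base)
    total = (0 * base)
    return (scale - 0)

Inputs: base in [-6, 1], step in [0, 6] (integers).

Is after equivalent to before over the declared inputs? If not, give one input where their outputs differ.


This is a faithful refactor — constant usage differs; and statement counts differ; and min/max/abs usage differs; and local variable names differ, but the computed results match everywhere.
Spot check at base=-5, step=3 — before: total=-6, then scale=38, then ((-1 + step) == (-0)) is false, then (((max(total, base) + (step * scale)) <= (scale * scale)) and ((-total) != (scale * 4))) is true, then total=30, then total=0, then returns 38. after: total=-6, then scale=38, then ((-1 + step) == (-0)) is false, then (((max(total, base) + (step * scale)) <= (scale * scale)) and ((-total) != (scale * 4))) is true, then count=3, then total=30, then total=0, then returns 38. Both give 38.
Across all 56 domain points the two functions coincide.
verdict: equivalent


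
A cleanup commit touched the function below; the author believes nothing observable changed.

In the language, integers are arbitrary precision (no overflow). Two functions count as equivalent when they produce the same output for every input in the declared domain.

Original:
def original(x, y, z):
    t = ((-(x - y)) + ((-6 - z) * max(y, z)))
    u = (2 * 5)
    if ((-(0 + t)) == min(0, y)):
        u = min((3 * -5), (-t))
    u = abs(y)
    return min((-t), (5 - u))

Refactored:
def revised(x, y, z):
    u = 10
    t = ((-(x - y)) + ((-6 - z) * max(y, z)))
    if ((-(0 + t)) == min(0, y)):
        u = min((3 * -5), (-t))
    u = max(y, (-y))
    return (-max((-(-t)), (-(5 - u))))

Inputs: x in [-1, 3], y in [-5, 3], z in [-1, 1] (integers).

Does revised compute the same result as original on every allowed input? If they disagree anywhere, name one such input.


Although min/max/abs usage differs, and arithmetic usage differs, and constant usage differs, 135/135 inputs agree.
verdict: equivalent


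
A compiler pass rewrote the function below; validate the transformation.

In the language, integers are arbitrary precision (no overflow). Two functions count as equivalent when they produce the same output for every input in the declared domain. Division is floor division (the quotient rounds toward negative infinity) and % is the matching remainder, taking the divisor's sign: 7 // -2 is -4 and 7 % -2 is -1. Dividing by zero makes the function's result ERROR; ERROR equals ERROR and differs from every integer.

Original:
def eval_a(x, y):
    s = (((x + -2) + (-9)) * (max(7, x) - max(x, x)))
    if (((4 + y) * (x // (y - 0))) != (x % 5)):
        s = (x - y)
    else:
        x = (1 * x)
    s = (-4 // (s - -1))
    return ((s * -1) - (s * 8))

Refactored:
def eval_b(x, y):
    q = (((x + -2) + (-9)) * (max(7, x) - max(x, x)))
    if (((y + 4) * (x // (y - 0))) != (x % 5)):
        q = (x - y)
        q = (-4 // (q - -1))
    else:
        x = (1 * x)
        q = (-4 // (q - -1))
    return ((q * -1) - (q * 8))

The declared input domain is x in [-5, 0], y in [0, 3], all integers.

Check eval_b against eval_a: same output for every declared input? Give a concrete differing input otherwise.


Reading the diff, among the changes: arithmetic usage differs, statement counts differ, constant usage differs, local variable names differ.
One worked example (x=-5, y=1) — eval_a: s=-192, then (((4 + y) * (x // (y - 0))) != (x % 5)) is true, then s=-6, then s=0, then returns 0; eval_b: q=-192, then (((y + 4) * (x // (y - 0))) != (x % 5)) is true, then q=-6, then q=0, then returns 0; agreement on 0.
Every one of the 24 inputs gives matching results.
verdict: equivalent


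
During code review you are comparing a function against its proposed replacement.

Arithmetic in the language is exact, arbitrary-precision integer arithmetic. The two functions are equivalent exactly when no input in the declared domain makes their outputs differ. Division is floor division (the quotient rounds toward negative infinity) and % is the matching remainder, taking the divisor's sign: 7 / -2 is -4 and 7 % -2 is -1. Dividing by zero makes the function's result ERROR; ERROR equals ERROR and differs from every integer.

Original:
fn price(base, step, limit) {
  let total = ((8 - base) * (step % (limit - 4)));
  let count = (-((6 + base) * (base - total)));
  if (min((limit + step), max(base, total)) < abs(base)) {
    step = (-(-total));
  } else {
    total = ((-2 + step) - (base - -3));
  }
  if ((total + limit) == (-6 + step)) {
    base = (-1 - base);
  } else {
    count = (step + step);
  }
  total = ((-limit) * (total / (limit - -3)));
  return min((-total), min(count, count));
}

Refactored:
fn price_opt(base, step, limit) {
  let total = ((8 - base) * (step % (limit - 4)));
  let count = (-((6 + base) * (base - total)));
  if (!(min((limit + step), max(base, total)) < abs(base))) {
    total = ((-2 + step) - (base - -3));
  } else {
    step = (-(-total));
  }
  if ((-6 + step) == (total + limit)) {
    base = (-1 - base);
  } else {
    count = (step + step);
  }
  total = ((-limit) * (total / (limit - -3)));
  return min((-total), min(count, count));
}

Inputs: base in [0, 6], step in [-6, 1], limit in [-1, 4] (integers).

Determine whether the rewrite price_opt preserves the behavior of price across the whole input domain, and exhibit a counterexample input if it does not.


Reading the diff, among the changes: boolean connective usage differs.
One worked example (base=1, step=-3, limit=1) — price: total=0, then count=-7, then (min((limit + step), max(base, total)) < abs(base)) is true, then step=0, then ((total + limit) == (-6 + step)) is false, then count=0, then total=0, then returns 0; price_opt: total=0, then count=-7, then (!(min((limit + step), max(base, total)) < abs(base))) is false, then step=0, then ((-6 + step) == (total + limit)) is false, then count=0, then total=0, then returns 0; agreement on 0.
Sweeping the whole domain (336 inputs) finds no disagreement.
verdict: equivalent


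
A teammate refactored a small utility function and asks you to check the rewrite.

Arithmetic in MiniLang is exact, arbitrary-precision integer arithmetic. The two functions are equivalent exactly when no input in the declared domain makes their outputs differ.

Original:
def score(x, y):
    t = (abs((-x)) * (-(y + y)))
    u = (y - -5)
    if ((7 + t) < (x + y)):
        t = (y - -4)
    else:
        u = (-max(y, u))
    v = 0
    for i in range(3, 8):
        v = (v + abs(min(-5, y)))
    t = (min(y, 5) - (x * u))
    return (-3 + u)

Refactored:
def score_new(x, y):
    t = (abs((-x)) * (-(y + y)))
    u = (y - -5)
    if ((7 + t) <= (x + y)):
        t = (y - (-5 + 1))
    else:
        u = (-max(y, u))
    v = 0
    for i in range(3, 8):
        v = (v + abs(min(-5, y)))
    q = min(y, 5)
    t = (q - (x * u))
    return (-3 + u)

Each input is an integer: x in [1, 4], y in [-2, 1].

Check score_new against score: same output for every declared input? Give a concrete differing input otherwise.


Evaluate both at x=2, y=1.
score: t := -4 | u := 6 | ((7 + t) < (x + y)): false | u := -6 | v := 0 | iter i=3: | v := 5 | iter i=4: | v := 10 | iter i=5: | v := 15 | iter i=6: | v := 20 | iter i=7: | v := 25 | t := 13 | result -9
score_new: t := -4 | u := 6 | ((7 + t) <= (x + y)): true | t := 5 | v := 0 | iter i=3: | v := 5 | iter i=4: | v := 10 | iter i=5: | v := 15 | iter i=6: | v := 20 | iter i=7: | v := 25 | q := 1 | t := -11 | result 3
-9 != 3, so the rewrite changes behavior.
verdict: not equivalent; witness: x=2, y=1


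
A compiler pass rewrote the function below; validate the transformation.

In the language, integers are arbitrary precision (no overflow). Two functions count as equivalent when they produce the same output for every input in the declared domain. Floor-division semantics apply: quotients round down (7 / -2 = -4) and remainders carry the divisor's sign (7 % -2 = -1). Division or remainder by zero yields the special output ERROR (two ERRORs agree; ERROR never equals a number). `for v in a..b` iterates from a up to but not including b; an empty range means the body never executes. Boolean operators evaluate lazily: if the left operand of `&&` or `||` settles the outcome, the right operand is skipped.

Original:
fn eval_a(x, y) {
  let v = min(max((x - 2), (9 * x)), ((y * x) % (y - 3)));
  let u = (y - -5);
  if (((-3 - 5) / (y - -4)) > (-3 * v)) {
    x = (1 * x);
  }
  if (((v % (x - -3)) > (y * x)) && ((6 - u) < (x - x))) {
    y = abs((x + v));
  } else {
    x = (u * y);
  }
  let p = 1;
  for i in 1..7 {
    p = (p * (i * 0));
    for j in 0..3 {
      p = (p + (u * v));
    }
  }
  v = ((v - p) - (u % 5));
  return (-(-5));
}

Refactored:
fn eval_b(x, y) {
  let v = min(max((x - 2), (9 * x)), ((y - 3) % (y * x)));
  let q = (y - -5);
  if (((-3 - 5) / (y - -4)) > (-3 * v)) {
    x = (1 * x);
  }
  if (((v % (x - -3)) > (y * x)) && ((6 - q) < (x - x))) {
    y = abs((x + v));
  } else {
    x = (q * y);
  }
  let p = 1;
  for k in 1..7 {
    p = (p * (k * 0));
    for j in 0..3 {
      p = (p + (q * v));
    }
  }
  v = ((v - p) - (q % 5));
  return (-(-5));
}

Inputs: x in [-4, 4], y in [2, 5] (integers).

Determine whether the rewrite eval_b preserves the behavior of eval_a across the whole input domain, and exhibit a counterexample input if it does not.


Run the pair on x=-4, y=3.
eval_a: a zero divisor aborts: ERROR
eval_b: v=-6, then q=8, then (((-3 - 5) / (y - -4)) > (-3 * v)) is false, then (((v % (x - -3)) > (y * x)) && ((6 - q) < (x - x))) is true, then y=10, then p=1, then (k=1), then p=0, then (j=0), then p=-48, then (j=1), then p=-96, then (j=2), then p=-144, then (k=2), then p=0, then (j=0), then p=-48, then (j=1), then p=-96, then (j=2), then p=-144, then (k=3), then p=0, then (j=0), then p=-48, then (j=1), then p=-96, then (j=2), then p=-144, then (k=4), then p=0, then (j=0), then p=-48, then (j=1), then p=-96, then (j=2), then p=-144, then (k=5), then p=0, then (j=0), then p=-48, then (j=1), then p=-96, then (j=2), then p=-144, then (k=6), then p=0, then (j=0), then p=-48, then (j=1), then p=-96, then (j=2), then p=-144, then v=135, then returns 5
ERROR != 5, so the rewrite changes behavior.
verdict: not equivalent; witness: x=-4, y=3


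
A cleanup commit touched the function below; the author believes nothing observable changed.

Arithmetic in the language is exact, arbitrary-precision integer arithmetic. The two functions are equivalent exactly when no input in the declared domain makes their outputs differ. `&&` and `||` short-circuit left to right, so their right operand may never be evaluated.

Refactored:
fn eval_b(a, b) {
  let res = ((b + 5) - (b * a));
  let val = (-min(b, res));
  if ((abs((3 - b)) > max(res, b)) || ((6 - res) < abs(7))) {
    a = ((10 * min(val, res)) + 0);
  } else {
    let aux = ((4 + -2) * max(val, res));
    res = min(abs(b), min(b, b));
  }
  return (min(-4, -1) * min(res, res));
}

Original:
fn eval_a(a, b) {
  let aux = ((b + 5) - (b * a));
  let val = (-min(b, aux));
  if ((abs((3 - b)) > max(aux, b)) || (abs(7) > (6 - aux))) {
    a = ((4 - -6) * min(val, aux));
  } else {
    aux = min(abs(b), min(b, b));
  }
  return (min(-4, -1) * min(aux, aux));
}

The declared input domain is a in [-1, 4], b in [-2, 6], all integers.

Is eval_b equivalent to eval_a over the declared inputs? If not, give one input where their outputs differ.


The two are interchangeable: constant usage differs, and local variable names differ, and arithmetic usage differs, and comparison usage differs, and statement counts differ, and min/max/abs usage differs, and every declared input agrees.
Spot check at a=-1, b=0 — eval_a: aux becomes 5; next val becomes 0; next ((abs((3 - b)) > max(aux, b)) || (abs(7) > (6 - aux))) evaluates to true; next a becomes 0; next final value -20. eval_b: res becomes 5; next val becomes 0; next ((abs((3 - b)) > max(res, b)) || ((6 - res) < abs(7))) evaluates to true; next a becomes 0; next final value -20. Both give -20.
Sweeping the whole domain (54 inputs) finds no disagreement.
verdict: equivalent


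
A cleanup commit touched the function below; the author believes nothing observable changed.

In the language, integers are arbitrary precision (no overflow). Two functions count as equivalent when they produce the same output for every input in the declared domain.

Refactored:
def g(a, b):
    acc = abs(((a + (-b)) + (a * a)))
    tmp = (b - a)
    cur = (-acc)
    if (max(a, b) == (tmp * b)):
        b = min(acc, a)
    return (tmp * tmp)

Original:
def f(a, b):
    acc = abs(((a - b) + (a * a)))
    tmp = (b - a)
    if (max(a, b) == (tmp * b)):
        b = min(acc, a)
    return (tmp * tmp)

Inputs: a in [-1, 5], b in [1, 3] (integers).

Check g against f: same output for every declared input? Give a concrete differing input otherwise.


Changes here: statement counts differ, arithmetic usage differs, local variable names differ; the full 21-point sweep finds no disagreement.
verdict: equivalent


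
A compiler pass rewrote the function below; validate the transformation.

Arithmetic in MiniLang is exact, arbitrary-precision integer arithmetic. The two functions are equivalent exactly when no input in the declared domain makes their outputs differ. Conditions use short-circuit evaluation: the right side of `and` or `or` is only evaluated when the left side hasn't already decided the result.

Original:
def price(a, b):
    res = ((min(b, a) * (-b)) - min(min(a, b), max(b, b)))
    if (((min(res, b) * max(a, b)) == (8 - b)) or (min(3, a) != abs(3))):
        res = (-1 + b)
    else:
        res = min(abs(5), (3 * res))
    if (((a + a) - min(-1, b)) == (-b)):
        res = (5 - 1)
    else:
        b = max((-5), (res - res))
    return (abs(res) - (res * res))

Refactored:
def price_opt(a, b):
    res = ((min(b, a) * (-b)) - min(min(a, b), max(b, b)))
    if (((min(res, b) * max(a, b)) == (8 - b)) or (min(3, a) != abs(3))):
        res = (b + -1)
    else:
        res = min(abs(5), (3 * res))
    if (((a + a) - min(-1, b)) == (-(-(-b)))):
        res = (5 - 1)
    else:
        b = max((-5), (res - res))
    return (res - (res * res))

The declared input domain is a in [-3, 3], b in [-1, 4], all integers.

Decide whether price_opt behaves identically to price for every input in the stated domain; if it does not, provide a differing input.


These are not equivalent — on a=-3, b=-1 the outputs split (-2 vs -6).
price: res becomes 0; next (((min(res, b) * max(a, b)) == (8 - b)) or (min(3, a) != abs(3))) evaluates to true; next res becomes -2; next (((a + a) - min(-1, b)) == (-b)) evaluates to false; next b becomes 0; next final value -2
price_opt: res becomes 0; next (((min(res, b) * max(a, b)) == (8 - b)) or (min(3, a) != abs(3))) evaluates to true; next res becomes -2; next (((a + a) - min(-1, b)) == (-(-(-b)))) evaluates to false; next b becomes 0; next final value -6
verdict: not equivalent; witness: a=-3, b=-1


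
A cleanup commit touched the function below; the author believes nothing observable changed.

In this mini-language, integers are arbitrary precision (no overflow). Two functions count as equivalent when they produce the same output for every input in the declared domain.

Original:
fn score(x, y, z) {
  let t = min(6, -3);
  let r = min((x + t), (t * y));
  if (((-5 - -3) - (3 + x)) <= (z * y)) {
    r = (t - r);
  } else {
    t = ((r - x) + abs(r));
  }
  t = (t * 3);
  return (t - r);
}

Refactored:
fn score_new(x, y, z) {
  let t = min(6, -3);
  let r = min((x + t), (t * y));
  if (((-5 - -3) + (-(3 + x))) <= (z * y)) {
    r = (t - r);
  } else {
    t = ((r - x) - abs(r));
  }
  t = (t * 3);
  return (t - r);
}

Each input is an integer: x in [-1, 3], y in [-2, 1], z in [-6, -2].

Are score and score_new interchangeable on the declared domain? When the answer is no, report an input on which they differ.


Input x=-1, y=1, z=-6: 7 from score versus -17 from score_new.
verdict: not equivalent; witness: x=-1, y=1, z=-6


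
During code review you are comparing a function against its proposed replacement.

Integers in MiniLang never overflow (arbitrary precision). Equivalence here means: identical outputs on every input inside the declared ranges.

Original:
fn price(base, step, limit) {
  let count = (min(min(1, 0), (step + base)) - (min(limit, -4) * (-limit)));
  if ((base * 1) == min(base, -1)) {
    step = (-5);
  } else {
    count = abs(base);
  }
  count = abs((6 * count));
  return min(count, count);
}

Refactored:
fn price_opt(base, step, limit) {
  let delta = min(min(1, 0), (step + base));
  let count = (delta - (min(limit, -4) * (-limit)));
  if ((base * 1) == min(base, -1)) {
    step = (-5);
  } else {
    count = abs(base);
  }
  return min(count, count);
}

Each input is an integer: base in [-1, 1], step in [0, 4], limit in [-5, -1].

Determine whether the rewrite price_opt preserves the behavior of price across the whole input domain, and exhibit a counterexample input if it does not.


There is a counterexample at base=-1, step=0, limit=-5: 144 on one side, 24 on the other.
price: count becomes 24; next ((base * 1) == min(base, -1)) evaluates to true; next step becomes -5; next count becomes 144; next final value 144
price_opt: delta becomes -1; next count becomes 24; next ((base * 1) == min(base, -1)) evaluates to true; next step becomes -5; next final value 24
verdict: not equivalent; witness: base=-1, step=0, limit=-5


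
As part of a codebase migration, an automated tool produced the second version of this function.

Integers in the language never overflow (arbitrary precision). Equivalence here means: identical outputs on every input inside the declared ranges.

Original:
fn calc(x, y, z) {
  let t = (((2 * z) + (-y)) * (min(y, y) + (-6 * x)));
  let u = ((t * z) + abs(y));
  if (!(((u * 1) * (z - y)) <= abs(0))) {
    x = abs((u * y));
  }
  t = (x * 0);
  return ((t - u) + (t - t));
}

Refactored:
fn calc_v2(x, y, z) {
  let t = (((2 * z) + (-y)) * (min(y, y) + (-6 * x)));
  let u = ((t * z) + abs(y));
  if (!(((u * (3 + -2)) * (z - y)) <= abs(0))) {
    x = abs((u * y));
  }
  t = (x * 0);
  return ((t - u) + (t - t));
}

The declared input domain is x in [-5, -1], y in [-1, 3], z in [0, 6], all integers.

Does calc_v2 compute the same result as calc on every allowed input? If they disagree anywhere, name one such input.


This is a faithful refactor — constant usage differs, plus arithmetic usage differs, but the computed results match everywhere.
Tracing x=-1, y=3, z=1: calc: t=-9, then u=-6, then (!(((u * 1) * (z - y)) <= abs(0))) is true, then x=18, then t=0, then returns 6 | calc_v2: t=-9, then u=-6, then (!(((u * (3 + -2)) * (z - y)) <= abs(0))) is true, then x=18, then t=0, then returns 6 — matching result 6.
Across all 175 domain points the two functions coincide.
verdict: equivalent


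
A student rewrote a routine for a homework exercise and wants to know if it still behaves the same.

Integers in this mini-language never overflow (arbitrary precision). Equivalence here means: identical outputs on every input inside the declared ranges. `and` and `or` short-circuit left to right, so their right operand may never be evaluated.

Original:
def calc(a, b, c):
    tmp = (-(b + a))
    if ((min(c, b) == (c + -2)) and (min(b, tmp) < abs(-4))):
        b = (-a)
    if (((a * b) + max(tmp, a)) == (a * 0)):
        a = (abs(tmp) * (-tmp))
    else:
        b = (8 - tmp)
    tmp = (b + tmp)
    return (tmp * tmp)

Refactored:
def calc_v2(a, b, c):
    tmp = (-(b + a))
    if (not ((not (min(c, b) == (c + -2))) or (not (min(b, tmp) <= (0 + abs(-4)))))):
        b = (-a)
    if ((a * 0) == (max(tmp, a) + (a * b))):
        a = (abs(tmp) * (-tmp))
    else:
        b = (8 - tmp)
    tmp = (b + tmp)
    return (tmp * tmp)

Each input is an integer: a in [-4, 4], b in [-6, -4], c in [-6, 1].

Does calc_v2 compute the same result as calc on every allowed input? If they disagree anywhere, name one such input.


Whatever the rewrite altered, no input in the stated domain can expose a difference.
As a probe, take a=4, b=-5, c=0: calc runs tmp becomes 1; next ((min(c, b) == (c + -2)) and (min(b, tmp) < abs(-4))) evaluates to false; next (((a * b) + max(tmp, a)) == (a * 0)) evaluates to false; next b becomes 7; next tmp becomes 8; next final value 64; calc_v2 runs tmp becomes 1; next (not ((not (min(c, b) == (c + -2))) or (not (min(b, tmp) <= (0 + abs(-4)))))) evaluates to false; next ((a * 0) == (max(tmp, a) + (a * b))) evaluates to false; next b becomes 7; next tmp becomes 8; next final value 64; both end at 64.
Across all 216 domain points the two functions coincide.
verdict: equivalent


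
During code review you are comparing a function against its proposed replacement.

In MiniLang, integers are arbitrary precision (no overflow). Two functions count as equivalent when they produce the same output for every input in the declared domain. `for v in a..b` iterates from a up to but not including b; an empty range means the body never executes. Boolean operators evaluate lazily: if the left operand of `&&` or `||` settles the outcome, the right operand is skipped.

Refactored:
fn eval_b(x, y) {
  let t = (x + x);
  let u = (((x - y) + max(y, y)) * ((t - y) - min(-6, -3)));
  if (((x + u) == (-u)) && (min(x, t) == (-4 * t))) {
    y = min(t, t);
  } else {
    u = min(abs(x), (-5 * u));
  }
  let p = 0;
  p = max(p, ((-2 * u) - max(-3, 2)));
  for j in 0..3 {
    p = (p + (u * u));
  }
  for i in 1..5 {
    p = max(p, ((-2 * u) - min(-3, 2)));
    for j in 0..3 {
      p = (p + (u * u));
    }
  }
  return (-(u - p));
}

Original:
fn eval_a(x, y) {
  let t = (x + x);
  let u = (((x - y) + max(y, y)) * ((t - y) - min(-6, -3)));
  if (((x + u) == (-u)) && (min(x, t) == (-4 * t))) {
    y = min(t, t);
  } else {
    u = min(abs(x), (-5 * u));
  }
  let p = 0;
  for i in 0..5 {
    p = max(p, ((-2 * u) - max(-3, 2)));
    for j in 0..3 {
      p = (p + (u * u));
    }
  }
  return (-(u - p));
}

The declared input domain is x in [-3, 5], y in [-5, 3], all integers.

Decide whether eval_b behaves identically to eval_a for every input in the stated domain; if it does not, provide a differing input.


Not equivalent: x=-3, y=0 separates them (0 vs 3).
eval_a: t = -6; u = 0; (((x + u) == (-u)) && (min(x, t) == (-4 * t))) -> false; u = 0; p = 0; [i=0]; p = 0; [j=0]; p = 0; [j=1]; p = 0; [j=2]; p = 0; [i=1]; p = 0; [j=0]; p = 0; [j=1]; p = 0; [j=2]; p = 0; [i=2]; p = 0; [j=0]; p = 0; [j=1]; p = 0; [j=2]; p = 0; [i=3]; p = 0; [j=0]; p = 0; [j=1]; p = 0; [j=2]; p = 0; [i=4]; p = 0; [j=0]; p = 0; [j=1]; p = 0; [j=2]; p = 0; return 0
eval_b: t = -6; u = 0; (((x + u) == (-u)) && (min(x, t) == (-4 * t))) -> false; u = 0; p = 0; p = 0; [j=0]; p = 0; [j=1]; p = 0; [j=2]; p = 0; [i=1]; p = 3; [j=0]; p = 3; [j=1]; p = 3; [j=2]; p = 3; [i=2]; p = 3; [j=0]; p = 3; [j=1]; p = 3; [j=2]; p = 3; [i=3]; p = 3; [j=0]; p = 3; [j=1]; p = 3; [j=2]; p = 3; [i=4]; p = 3; [j=0]; p = 3; [j=1]; p = 3; [j=2]; p = 3; return 3
verdict: not equivalent; witness: x=-3, y=0
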